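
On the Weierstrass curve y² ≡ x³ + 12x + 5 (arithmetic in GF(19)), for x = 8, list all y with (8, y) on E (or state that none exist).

9, 10

x³ + 12x + 5 = 613 ≡ 5 (mod 19).
Square roots of 5 mod 19: 9 and 10 (since 9² = 81 ≡ 5).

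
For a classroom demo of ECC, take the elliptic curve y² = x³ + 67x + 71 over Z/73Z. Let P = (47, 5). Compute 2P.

tangent at (47, 5): λ = (3·47² + 67)/(2·5) ≡ 51/10. 10⁻¹ ≡ 22 (mod 73), so λ ≡ 51·22 ≡ 27.
  x = λ² - 47 - 47 = 729 - 94 ≡ 51; y = λ·(47 - 51) - 5 ≡ 33. → (51, 33)

(51, 33)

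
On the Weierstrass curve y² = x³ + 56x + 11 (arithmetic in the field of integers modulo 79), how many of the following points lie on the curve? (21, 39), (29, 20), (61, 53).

(21, 39): 39² ≡ 20, rhs ≡ 20 → on.
(29, 20): 20² ≡ 5, rhs ≡ 33 → off.
(61, 53): 53² ≡ 44, rhs ≡ 44 → on.

2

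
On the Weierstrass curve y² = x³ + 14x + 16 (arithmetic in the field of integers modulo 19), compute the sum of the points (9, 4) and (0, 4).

(10, 15)

(9, 4) + (0, 4). λ = (4 - 4)/(0 - 9) ≡ 0/10 mod 19. 10⁻¹ ≡ 2 (mod 19), so λ ≡ 0.
  x = λ² - 9 - 0 = 0 - 9 ≡ 10; y = λ·(9 - 10) - 4 ≡ 15. → (10, 15)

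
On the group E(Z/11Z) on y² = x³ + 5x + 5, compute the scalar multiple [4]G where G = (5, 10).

(2, 1)

Repeated addition: build up to 4G.
2G: tangent at (5, 10): λ = (3·5² + 5)/(2·10) ≡ 3/9. 9⁻¹ ≡ 5 (mod 11), so λ ≡ 3·5 ≡ 4.
  x = λ² - 5 - 5 = 16 - 10 ≡ 6; y = λ·(5 - 6) - 10 ≡ 8. → (6, 8)
3G: (6, 8) + (5, 10). λ = (10 - 8)/(5 - 6) ≡ 2/10 mod 11. 10⁻¹ ≡ 10 (mod 11) since 10·10 = 100 ≡ 1, so λ ≡ 9.
  x = λ² - 6 - 5 = 81 - 11 ≡ 4; y = λ·(6 - 4) - 8 ≡ 10. → (4, 10)
4G: (4, 10) + (5, 10). λ = (10 - 10)/(5 - 4) ≡ 0/1 mod 11. 1⁻¹ ≡ 1 (mod 11), so λ ≡ 0.
  x = λ² - 4 - 5 = 0 - 9 ≡ 2; y = λ·(4 - 2) - 10 ≡ 1. → (2, 1)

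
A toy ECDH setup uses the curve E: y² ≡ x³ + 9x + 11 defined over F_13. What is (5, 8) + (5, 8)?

(7, 1)

tangent at (5, 8): λ = (3·5² + 9)/(2·8) ≡ 6/3. 3⁻¹ ≡ 9 (mod 13), so λ ≡ 6·9 ≡ 2.
  x = λ² - 5 - 5 = 4 - 10 ≡ 7; y = λ·(5 - 7) - 8 ≡ 1. → (7, 1)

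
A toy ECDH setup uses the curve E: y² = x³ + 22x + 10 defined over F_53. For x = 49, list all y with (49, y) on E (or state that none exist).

21, 32

x³ + 22x + 10 = 118737 ≡ 17 (mod 53).
Square roots of 17 mod 53: 21 and 32 (since 21² = 441 ≡ 17).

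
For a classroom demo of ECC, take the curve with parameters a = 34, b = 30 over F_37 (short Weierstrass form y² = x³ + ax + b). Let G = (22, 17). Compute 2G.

tangent at (22, 17): λ = (3·22² + 34)/(2·17) ≡ 6/34. 34⁻¹ ≡ 12 (mod 37), so λ ≡ 6·12 ≡ 35.
  x = λ² - 22 - 22 = 1225 - 44 ≡ 34; y = λ·(22 - 34) - 17 ≡ 7. → (34, 7)

(34, 7)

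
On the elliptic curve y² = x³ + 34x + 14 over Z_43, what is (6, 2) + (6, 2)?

tangent at (6, 2): λ = (3·6² + 34)/(2·2) ≡ 13/4. 4⁻¹ ≡ 11 (mod 43), so λ ≡ 13·11 ≡ 14.
  x = λ² - 6 - 6 = 196 - 12 ≡ 12; y = λ·(6 - 12) - 2 ≡ 0. → (12, 0)

(12, 0)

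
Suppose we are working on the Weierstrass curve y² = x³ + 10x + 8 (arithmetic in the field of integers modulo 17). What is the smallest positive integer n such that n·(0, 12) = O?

5

2P: tangent at (0, 12): λ = (3·0² + 10)/(2·12) ≡ 10/7. 7⁻¹ ≡ 5 (mod 17), so λ ≡ 10·5 ≡ 16.
  x = λ² - 0 - 0 = 256 - 0 ≡ 1; y = λ·(0 - 1) - 12 ≡ 6. → (1, 6)
3P: (1, 6) + (0, 12). λ = (12 - 6)/(0 - 1) ≡ 6/16 mod 17. 16⁻¹ ≡ 16 (mod 17) since 16·16 = 256 ≡ 1, so λ ≡ 11.
  x = λ² - 1 - 0 = 121 - 1 ≡ 1; y = λ·(1 - 1) - 6 ≡ 11. → (1, 11)
4P: (1, 11) + (0, 12). λ = (12 - 11)/(0 - 1) ≡ 1/16 mod 17. 16⁻¹ ≡ 16 (mod 17), so λ ≡ 16.
  x = λ² - 1 - 0 = 256 - 1 ≡ 0; y = λ·(1 - 0) - 11 ≡ 5. → (0, 5)
5P: (0, 5) + (0, 12): same x and y₁ ≡ -y₂, so the sum is O.
5P = O, so the order is 5.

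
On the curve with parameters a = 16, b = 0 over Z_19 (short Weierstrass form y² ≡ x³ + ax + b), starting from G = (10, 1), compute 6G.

(11, 5)

Double-and-add on 6 = (110)₂. Start with G = (10, 1) for the leading 1-bit.
double: tangent at (10, 1): λ = (3·10² + 16)/(2·1) ≡ 12/2. 2⁻¹ ≡ 10 (mod 19), so λ ≡ 12·10 ≡ 6.
  x = λ² - 10 - 10 = 36 - 20 ≡ 16; y = λ·(10 - 16) - 1 ≡ 1. → (16, 1)
add G: (16, 1) + (10, 1). λ = (1 - 1)/(10 - 16) ≡ 0/13 mod 19. 13⁻¹ ≡ 3 (mod 19) since 13·3 = 39 ≡ 1, so λ ≡ 0.
  x = λ² - 16 - 10 = 0 - 26 ≡ 12; y = λ·(16 - 12) - 1 ≡ 18. → (12, 18)
double: tangent at (12, 18): λ = (3·12² + 16)/(2·18) ≡ 11/17. 17⁻¹ ≡ 9 (mod 19) since 17·9 = 153 ≡ 1, so λ ≡ 11·9 ≡ 4.
  x = λ² - 12 - 12 = 16 - 24 ≡ 11; y = λ·(12 - 11) - 18 ≡ 5. → (11, 5)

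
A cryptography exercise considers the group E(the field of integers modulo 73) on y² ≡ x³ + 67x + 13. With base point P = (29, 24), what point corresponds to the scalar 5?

(72, 23)

Double-and-add on 5 = (101)₂. Start with P = (29, 24) for the leading 1-bit.
double: tangent at (29, 24): λ = (3·29² + 67)/(2·24) ≡ 35/48. 48⁻¹ ≡ 35 (mod 73), so λ ≡ 35·35 ≡ 57.
  x = λ² - 29 - 29 = 3249 - 58 ≡ 52; y = λ·(29 - 52) - 24 ≡ 52. → (52, 52)
double: tangent at (52, 52): λ = (3·52² + 67)/(2·52) ≡ 3/31. 31⁻¹ ≡ 33 (mod 73), so λ ≡ 3·33 ≡ 26.
  x = λ² - 52 - 52 = 676 - 104 ≡ 61; y = λ·(52 - 61) - 52 ≡ 6. → (61, 6)
add P: (61, 6) + (29, 24). λ = (24 - 6)/(29 - 61) ≡ 18/41 mod 73. 41⁻¹ ≡ 57 (mod 73), so λ ≡ 4.
  x = λ² - 61 - 29 = 16 - 90 ≡ 72; y = λ·(61 - 72) - 6 ≡ 23. → (72, 23)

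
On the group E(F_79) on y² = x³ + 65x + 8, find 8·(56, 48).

Write G = (56, 48).
Repeated addition: build up to 8G.
2G: tangent at (56, 48): λ = (3·56² + 65)/(2·48) ≡ 72/17. 17⁻¹ ≡ 14 (mod 79) since 17·14 = 238 ≡ 1, so λ ≡ 72·14 ≡ 60.
  x = λ² - 56 - 56 = 3600 - 112 ≡ 12; y = λ·(56 - 12) - 48 ≡ 64. → (12, 64)
3G: (12, 64) + (56, 48). λ = (48 - 64)/(56 - 12) ≡ 63/44 mod 79. 44⁻¹ ≡ 9 (mod 79) since 44·9 = 396 ≡ 1, so λ ≡ 14.
  x = λ² - 12 - 56 = 196 - 68 ≡ 49; y = λ·(12 - 49) - 64 ≡ 50. → (49, 50)
4G: (49, 50) + (56, 48). λ = (48 - 50)/(56 - 49) ≡ 77/7 mod 79. 7⁻¹ ≡ 34 (mod 79), so λ ≡ 11.
  x = λ² - 49 - 56 = 121 - 105 ≡ 16; y = λ·(49 - 16) - 50 ≡ 76. → (16, 76)
5G: (16, 76) + (56, 48). λ = (48 - 76)/(56 - 16) ≡ 51/40 mod 79. 40⁻¹ ≡ 2 (mod 79), so λ ≡ 23.
  x = λ² - 16 - 56 = 529 - 72 ≡ 62; y = λ·(16 - 62) - 76 ≡ 51. → (62, 51)
6G: (62, 51) + (56, 48). λ = (48 - 51)/(56 - 62) ≡ 76/73 mod 79. 73⁻¹ ≡ 13 (mod 79) since 73·13 = 949 ≡ 1, so λ ≡ 40.
  x = λ² - 62 - 56 = 1600 - 118 ≡ 60; y = λ·(62 - 60) - 51 ≡ 29. → (60, 29)
7G: (60, 29) + (56, 48). λ = (48 - 29)/(56 - 60) ≡ 19/75 mod 79. 75⁻¹ ≡ 59 (mod 79) since 75·59 = 4425 ≡ 1, so λ ≡ 15.
  x = λ² - 60 - 56 = 225 - 116 ≡ 30; y = λ·(60 - 30) - 29 ≡ 26. → (30, 26)
8G: (30, 26) + (56, 48). λ = (48 - 26)/(56 - 30) ≡ 22/26 mod 79. 26⁻¹ ≡ 76 (mod 79) since 26·76 = 1976 ≡ 1, so λ ≡ 13.
  x = λ² - 30 - 56 = 169 - 86 ≡ 4; y = λ·(30 - 4) - 26 ≡ 75. → (4, 75)

(4, 75)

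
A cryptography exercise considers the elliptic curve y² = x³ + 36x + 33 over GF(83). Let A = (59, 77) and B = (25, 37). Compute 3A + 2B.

First 3A:
Repeated addition: build up to 3A.
2A: tangent at (59, 77): λ = (3·59² + 36)/(2·77) ≡ 21/71. 71⁻¹ ≡ 76 (mod 83), so λ ≡ 21·76 ≡ 19.
  x = λ² - 59 - 59 = 361 - 118 ≡ 77; y = λ·(59 - 77) - 77 ≡ 79. → (77, 79)
3A: (77, 79) + (59, 77). λ = (77 - 79)/(59 - 77) ≡ 81/65 mod 83. 65⁻¹ ≡ 23 (mod 83) since 65·23 = 1495 ≡ 1, so λ ≡ 37.
  x = λ² - 77 - 59 = 1369 - 136 ≡ 71; y = λ·(77 - 71) - 79 ≡ 60. → (71, 60)
3A = (71, 60).
Next 2B:
Repeated addition: build up to 2B.
2B: tangent at (25, 37): λ = (3·25² + 36)/(2·37) ≡ 2/74. 74⁻¹ ≡ 46 (mod 83), so λ ≡ 2·46 ≡ 9.
  x = λ² - 25 - 25 = 81 - 50 ≡ 31; y = λ·(25 - 31) - 37 ≡ 75. → (31, 75)
2B = (31, 75).
Finally 3A + 2B:
(71, 60) + (31, 75). λ = (75 - 60)/(31 - 71) ≡ 15/43 mod 83. 43⁻¹ ≡ 56 (mod 83), so λ ≡ 10.
  x = λ² - 71 - 31 = 100 - 102 ≡ 81; y = λ·(71 - 81) - 60 ≡ 6. → (81, 6)

(81, 6)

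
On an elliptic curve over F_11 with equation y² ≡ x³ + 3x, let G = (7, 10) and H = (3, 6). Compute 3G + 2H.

(7, 1)

First 3G:
Repeated addition: build up to 3G.
2G: tangent at (7, 10): λ = (3·7² + 3)/(2·10) ≡ 7/9. 9⁻¹ ≡ 5 (mod 11), so λ ≡ 7·5 ≡ 2.
  x = λ² - 7 - 7 = 4 - 14 ≡ 1; y = λ·(7 - 1) - 10 ≡ 2. → (1, 2)
3G: (1, 2) + (7, 10). λ = (10 - 2)/(7 - 1) ≡ 8/6 mod 11. 6⁻¹ ≡ 2 (mod 11), so λ ≡ 5.
  x = λ² - 1 - 7 = 25 - 8 ≡ 6; y = λ·(1 - 6) - 2 ≡ 6. → (6, 6)
3G = (6, 6).
Next 2H:
Repeated addition: build up to 2H.
2H: tangent at (3, 6): λ = (3·3² + 3)/(2·6) ≡ 8/1. 1⁻¹ ≡ 1 (mod 11) since 1·1 = 1 ≡ 1, so λ ≡ 8·1 ≡ 8.
  x = λ² - 3 - 3 = 64 - 6 ≡ 3; y = λ·(3 - 3) - 6 ≡ 5. → (3, 5)
2H = (3, 5).
Finally 3G + 2H:
(6, 6) + (3, 5). λ = (5 - 6)/(3 - 6) ≡ 10/8 mod 11. 8⁻¹ ≡ 7 (mod 11), so λ ≡ 4.
  x = λ² - 6 - 3 = 16 - 9 ≡ 7; y = λ·(6 - 7) - 6 ≡ 1. → (7, 1)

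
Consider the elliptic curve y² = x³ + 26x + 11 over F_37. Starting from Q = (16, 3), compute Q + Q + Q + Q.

Double-and-add on 4 = (100)₂. Start with Q = (16, 3) for the leading 1-bit.
double: tangent at (16, 3): λ = (3·16² + 26)/(2·3) ≡ 17/6. 6⁻¹ ≡ 31 (mod 37), so λ ≡ 17·31 ≡ 9.
  x = λ² - 16 - 16 = 81 - 32 ≡ 12; y = λ·(16 - 12) - 3 ≡ 33. → (12, 33)
double: tangent at (12, 33): λ = (3·12² + 26)/(2·33) ≡ 14/29. 29⁻¹ ≡ 23 (mod 37) since 29·23 = 667 ≡ 1, so λ ≡ 14·23 ≡ 26.
  x = λ² - 12 - 12 = 676 - 24 ≡ 23; y = λ·(12 - 23) - 33 ≡ 14. → (23, 14)

(23, 14)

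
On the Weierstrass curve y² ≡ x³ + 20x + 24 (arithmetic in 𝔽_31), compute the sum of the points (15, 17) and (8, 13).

(15, 17) + (8, 13). λ = (13 - 17)/(8 - 15) ≡ 27/24 mod 31. 24⁻¹ ≡ 22 (mod 31) since 24·22 = 528 ≡ 1, so λ ≡ 5.
  x = λ² - 15 - 8 = 25 - 23 ≡ 2; y = λ·(15 - 2) - 17 ≡ 17. → (2, 17)

(2, 17)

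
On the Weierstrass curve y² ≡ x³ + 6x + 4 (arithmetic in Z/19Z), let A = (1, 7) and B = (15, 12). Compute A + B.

(1, 7) + (15, 12). λ = (12 - 7)/(15 - 1) ≡ 5/14 mod 19. 14⁻¹ ≡ 15 (mod 19) since 14·15 = 210 ≡ 1, so λ ≡ 18.
  x = λ² - 1 - 15 = 324 - 16 ≡ 4; y = λ·(1 - 4) - 7 ≡ 15. → (4, 15)

(4, 15)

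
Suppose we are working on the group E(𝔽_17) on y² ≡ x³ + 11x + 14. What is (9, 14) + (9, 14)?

tangent at (9, 14): λ = (3·9² + 11)/(2·14) ≡ 16/11. 11⁻¹ ≡ 14 (mod 17), so λ ≡ 16·14 ≡ 3.
  x = λ² - 9 - 9 = 9 - 18 ≡ 8; y = λ·(9 - 8) - 14 ≡ 6. → (8, 6)

(8, 6)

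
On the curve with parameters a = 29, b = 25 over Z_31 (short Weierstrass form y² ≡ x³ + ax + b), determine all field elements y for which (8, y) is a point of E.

x³ + 29x + 25 = 769 ≡ 25 (mod 31).
Square roots of 25 mod 31: 5 and 26 (since 5² = 25 ≡ 25).

5, 26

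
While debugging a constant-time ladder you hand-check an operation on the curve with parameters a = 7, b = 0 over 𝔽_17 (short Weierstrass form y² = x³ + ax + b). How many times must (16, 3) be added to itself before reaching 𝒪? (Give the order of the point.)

2P: tangent at (16, 3): λ = (3·16² + 7)/(2·3) ≡ 10/6. 6⁻¹ ≡ 3 (mod 17), so λ ≡ 10·3 ≡ 13.
  x = λ² - 16 - 16 = 169 - 32 ≡ 1; y = λ·(16 - 1) - 3 ≡ 5. → (1, 5)
3P: (1, 5) + (16, 3). λ = (3 - 5)/(16 - 1) ≡ 15/15 mod 17. 15⁻¹ ≡ 8 (mod 17) since 15·8 = 120 ≡ 1, so λ ≡ 1.
  x = λ² - 1 - 16 = 1 - 17 ≡ 1; y = λ·(1 - 1) - 5 ≡ 12. → (1, 12)
4P: (1, 12) + (16, 3). λ = (3 - 12)/(16 - 1) ≡ 8/15 mod 17. 15⁻¹ ≡ 8 (mod 17), so λ ≡ 13.
  x = λ² - 1 - 16 = 169 - 17 ≡ 16; y = λ·(1 - 16) - 12 ≡ 14. → (16, 14)
5P: (16, 14) + (16, 3): same x and y₁ ≡ -y₂, so the sum is 𝒪.
5P = 𝒪, so the order is 5.

5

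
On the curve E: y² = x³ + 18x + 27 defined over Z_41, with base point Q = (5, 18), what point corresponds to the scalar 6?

(5, 18)

Double-and-add on 6 = (110)₂. Start with Q = (5, 18) for the leading 1-bit.
double: tangent at (5, 18): λ = (3·5² + 18)/(2·18) ≡ 11/36. 36⁻¹ ≡ 8 (mod 41) since 36·8 = 288 ≡ 1, so λ ≡ 11·8 ≡ 6.
  x = λ² - 5 - 5 = 36 - 10 ≡ 26; y = λ·(5 - 26) - 18 ≡ 20. → (26, 20)
add Q: (26, 20) + (5, 18). λ = (18 - 20)/(5 - 26) ≡ 39/20 mod 41. 20⁻¹ ≡ 39 (mod 41), so λ ≡ 4.
  x = λ² - 26 - 5 = 16 - 31 ≡ 26; y = λ·(26 - 26) - 20 ≡ 21. → (26, 21)
double: tangent at (26, 21): λ = (3·26² + 18)/(2·21) ≡ 37/1. 1⁻¹ ≡ 1 (mod 41) since 1·1 = 1 ≡ 1, so λ ≡ 37·1 ≡ 37.
  x = λ² - 26 - 26 = 1369 - 52 ≡ 5; y = λ·(26 - 5) - 21 ≡ 18. → (5, 18)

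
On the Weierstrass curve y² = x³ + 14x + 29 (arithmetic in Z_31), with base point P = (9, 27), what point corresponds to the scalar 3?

Repeated addition: build up to 3P.
2P: tangent at (9, 27): λ = (3·9² + 14)/(2·27) ≡ 9/23. 23⁻¹ ≡ 27 (mod 31), so λ ≡ 9·27 ≡ 26.
  x = λ² - 9 - 9 = 676 - 18 ≡ 7; y = λ·(9 - 7) - 27 ≡ 25. → (7, 25)
3P: (7, 25) + (9, 27). λ = (27 - 25)/(9 - 7) ≡ 2/2 mod 31. 2⁻¹ ≡ 16 (mod 31), so λ ≡ 1.
  x = λ² - 7 - 9 = 1 - 16 ≡ 16; y = λ·(7 - 16) - 25 ≡ 28. → (16, 28)

(16, 28)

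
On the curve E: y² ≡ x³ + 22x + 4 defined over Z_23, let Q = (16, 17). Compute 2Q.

(17, 22)

tangent at (16, 17): λ = (3·16² + 22)/(2·17) ≡ 8/11. 11⁻¹ ≡ 21 (mod 23), so λ ≡ 8·21 ≡ 7.
  x = λ² - 16 - 16 = 49 - 32 ≡ 17; y = λ·(16 - 17) - 17 ≡ 22. → (17, 22)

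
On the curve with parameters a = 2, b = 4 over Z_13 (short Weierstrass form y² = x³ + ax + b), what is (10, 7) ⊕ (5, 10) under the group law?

(2, 9)

(10, 7) + (5, 10). λ = (10 - 7)/(5 - 10) ≡ 3/8 mod 13. 8⁻¹ ≡ 5 (mod 13), so λ ≡ 2.
  x = λ² - 10 - 5 = 4 - 15 ≡ 2; y = λ·(10 - 2) - 7 ≡ 9. → (2, 9)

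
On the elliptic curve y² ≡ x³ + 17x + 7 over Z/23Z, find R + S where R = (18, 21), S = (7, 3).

(6, 7)

(18, 21) + (7, 3). λ = (3 - 21)/(7 - 18) ≡ 5/12 mod 23. 12⁻¹ ≡ 2 (mod 23), so λ ≡ 10.
  x = λ² - 18 - 7 = 100 - 25 ≡ 6; y = λ·(18 - 6) - 21 ≡ 7. → (6, 7)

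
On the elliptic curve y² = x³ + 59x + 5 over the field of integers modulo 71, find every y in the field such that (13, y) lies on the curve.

22, 49

x³ + 59x + 5 = 2969 ≡ 58 (mod 71).
Square roots of 58 mod 71: 22 and 49 (since 22² = 484 ≡ 58).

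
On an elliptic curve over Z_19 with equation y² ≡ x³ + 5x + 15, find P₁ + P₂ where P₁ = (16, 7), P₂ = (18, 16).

(10, 1)

(16, 7) + (18, 16). λ = (16 - 7)/(18 - 16) ≡ 9/2 mod 19. 2⁻¹ ≡ 10 (mod 19), so λ ≡ 14.
  x = λ² - 16 - 18 = 196 - 34 ≡ 10; y = λ·(16 - 10) - 7 ≡ 1. → (10, 1)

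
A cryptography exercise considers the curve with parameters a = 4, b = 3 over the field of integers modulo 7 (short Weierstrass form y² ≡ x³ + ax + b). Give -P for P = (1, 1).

(1, 6)

-(1, 1) = (1, -1 mod 7) = (1, 6).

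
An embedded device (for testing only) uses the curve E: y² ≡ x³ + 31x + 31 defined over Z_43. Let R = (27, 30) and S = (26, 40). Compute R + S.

(27, 30) + (26, 40). λ = (40 - 30)/(26 - 27) ≡ 10/42 mod 43. 42⁻¹ ≡ 42 (mod 43), so λ ≡ 33.
  x = λ² - 27 - 26 = 1089 - 53 ≡ 4; y = λ·(27 - 4) - 30 ≡ 41. → (4, 41)

(4, 41)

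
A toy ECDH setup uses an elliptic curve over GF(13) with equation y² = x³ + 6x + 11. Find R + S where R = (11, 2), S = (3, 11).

(11, 2) + (3, 11). λ = (11 - 2)/(3 - 11) ≡ 9/5 mod 13. 5⁻¹ ≡ 8 (mod 13), so λ ≡ 7.
  x = λ² - 11 - 3 = 49 - 14 ≡ 9; y = λ·(11 - 9) - 2 ≡ 12. → (9, 12)

(9, 12)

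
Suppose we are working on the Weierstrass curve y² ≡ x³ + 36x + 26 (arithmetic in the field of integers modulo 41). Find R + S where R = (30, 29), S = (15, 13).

(30, 29) + (15, 13). λ = (13 - 29)/(15 - 30) ≡ 25/26 mod 41. 26⁻¹ ≡ 30 (mod 41) since 26·30 = 780 ≡ 1, so λ ≡ 12.
  x = λ² - 30 - 15 = 144 - 45 ≡ 17; y = λ·(30 - 17) - 29 ≡ 4. → (17, 4)

(17, 4)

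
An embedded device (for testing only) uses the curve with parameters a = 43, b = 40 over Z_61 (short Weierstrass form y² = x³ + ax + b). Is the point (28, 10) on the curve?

y² = 10² ≡ 39; x³ + 43x + 40 = 23196 ≡ 16 (mod 61). 39 ≠ 16.

no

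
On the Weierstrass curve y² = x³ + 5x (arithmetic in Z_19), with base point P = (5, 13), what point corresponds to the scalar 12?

(7, 13)

Repeated addition: build up to 12P.
2P: tangent at (5, 13): λ = (3·5² + 5)/(2·13) ≡ 4/7. 7⁻¹ ≡ 11 (mod 19) since 7·11 = 77 ≡ 1, so λ ≡ 4·11 ≡ 6.
  x = λ² - 5 - 5 = 36 - 10 ≡ 7; y = λ·(5 - 7) - 13 ≡ 13. → (7, 13)
3P: (7, 13) + (5, 13). λ = (13 - 13)/(5 - 7) ≡ 0/17 mod 19. 17⁻¹ ≡ 9 (mod 19), so λ ≡ 0.
  x = λ² - 7 - 5 = 0 - 12 ≡ 7; y = λ·(7 - 7) - 13 ≡ 6. → (7, 6)
4P: (7, 6) + (5, 13). λ = (13 - 6)/(5 - 7) ≡ 7/17 mod 19. 17⁻¹ ≡ 9 (mod 19), so λ ≡ 6.
  x = λ² - 7 - 5 = 36 - 12 ≡ 5; y = λ·(7 - 5) - 6 ≡ 6. → (5, 6)
5P: (5, 6) + (5, 13): same x and y₁ ≡ -y₂, so the sum is ∞.
6P: ∞ + (5, 13) = (5, 13) (identity).
7P: tangent at (5, 13): λ = (3·5² + 5)/(2·13) ≡ 4/7. 7⁻¹ ≡ 11 (mod 19) since 7·11 = 77 ≡ 1, so λ ≡ 4·11 ≡ 6.
  x = λ² - 5 - 5 = 36 - 10 ≡ 7; y = λ·(5 - 7) - 13 ≡ 13. → (7, 13)
8P: (7, 13) + (5, 13). λ = (13 - 13)/(5 - 7) ≡ 0/17 mod 19. 17⁻¹ ≡ 9 (mod 19), so λ ≡ 0.
  x = λ² - 7 - 5 = 0 - 12 ≡ 7; y = λ·(7 - 7) - 13 ≡ 6. → (7, 6)
9P: (7, 6) + (5, 13). λ = (13 - 6)/(5 - 7) ≡ 7/17 mod 19. 17⁻¹ ≡ 9 (mod 19), so λ ≡ 6.
  x = λ² - 7 - 5 = 36 - 12 ≡ 5; y = λ·(7 - 5) - 6 ≡ 6. → (5, 6)
10P: (5, 6) + (5, 13): same x and y₁ ≡ -y₂, so the sum is ∞.
11P: ∞ + (5, 13) = (5, 13) (identity).
12P: tangent at (5, 13): λ = (3·5² + 5)/(2·13) ≡ 4/7. 7⁻¹ ≡ 11 (mod 19), so λ ≡ 4·11 ≡ 6.
  x = λ² - 5 - 5 = 36 - 10 ≡ 7; y = λ·(5 - 7) - 13 ≡ 13. → (7, 13)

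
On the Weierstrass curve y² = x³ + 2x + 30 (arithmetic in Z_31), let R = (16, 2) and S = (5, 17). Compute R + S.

(16, 2) + (5, 17). λ = (17 - 2)/(5 - 16) ≡ 15/20 mod 31. 20⁻¹ ≡ 14 (mod 31), so λ ≡ 24.
  x = λ² - 16 - 5 = 576 - 21 ≡ 28; y = λ·(16 - 28) - 2 ≡ 20. → (28, 20)

(28, 20)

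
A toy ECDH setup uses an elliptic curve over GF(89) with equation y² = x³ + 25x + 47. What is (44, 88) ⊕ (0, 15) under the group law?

(44, 88) + (0, 15). λ = (15 - 88)/(0 - 44) ≡ 16/45 mod 89. 45⁻¹ ≡ 2 (mod 89), so λ ≡ 32.
  x = λ² - 44 - 0 = 1024 - 44 ≡ 1; y = λ·(44 - 1) - 88 ≡ 42. → (1, 42)

(1, 42)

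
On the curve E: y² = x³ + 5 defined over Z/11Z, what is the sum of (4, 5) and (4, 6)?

O

The two points share x = 4 and their y-coordinates satisfy 5 + 6 ≡ 0 (mod 11), so they are inverses. Their sum is the point at infinity.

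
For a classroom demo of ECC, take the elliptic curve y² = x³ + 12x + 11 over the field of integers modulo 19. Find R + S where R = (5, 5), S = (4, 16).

(5, 5) + (4, 16). λ = (16 - 5)/(4 - 5) ≡ 11/18 mod 19. 18⁻¹ ≡ 18 (mod 19), so λ ≡ 8.
  x = λ² - 5 - 4 = 64 - 9 ≡ 17; y = λ·(5 - 17) - 5 ≡ 13. → (17, 13)

(17, 13)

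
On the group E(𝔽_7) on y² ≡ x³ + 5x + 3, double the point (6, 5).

tangent at (6, 5): λ = (3·6² + 5)/(2·5) ≡ 1/3. 3⁻¹ ≡ 5 (mod 7), so λ ≡ 1·5 ≡ 5.
  x = λ² - 6 - 6 = 25 - 12 ≡ 6; y = λ·(6 - 6) - 5 ≡ 2. → (6, 2)

(6, 2)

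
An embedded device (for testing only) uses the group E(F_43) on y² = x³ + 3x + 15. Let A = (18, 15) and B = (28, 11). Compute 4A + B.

(35, 34)

First 4A:
Repeated addition: build up to 4A.
2A: tangent at (18, 15): λ = (3·18² + 3)/(2·15) ≡ 29/30. 30⁻¹ ≡ 33 (mod 43), so λ ≡ 29·33 ≡ 11.
  x = λ² - 18 - 18 = 121 - 36 ≡ 42; y = λ·(18 - 42) - 15 ≡ 22. → (42, 22)
3A: (42, 22) + (18, 15). λ = (15 - 22)/(18 - 42) ≡ 36/19 mod 43. 19⁻¹ ≡ 34 (mod 43) since 19·34 = 646 ≡ 1, so λ ≡ 20.
  x = λ² - 42 - 18 = 400 - 60 ≡ 39; y = λ·(42 - 39) - 22 ≡ 38. → (39, 38)
4A: (39, 38) + (18, 15). λ = (15 - 38)/(18 - 39) ≡ 20/22 mod 43. 22⁻¹ ≡ 2 (mod 43), so λ ≡ 40.
  x = λ² - 39 - 18 = 1600 - 57 ≡ 38; y = λ·(39 - 38) - 38 ≡ 2. → (38, 2)
4A = (38, 2).
Finally 4A + B:
(38, 2) + (28, 11). λ = (11 - 2)/(28 - 38) ≡ 9/33 mod 43. 33⁻¹ ≡ 30 (mod 43) since 33·30 = 990 ≡ 1, so λ ≡ 12.
  x = λ² - 38 - 28 = 144 - 66 ≡ 35; y = λ·(38 - 35) - 2 ≡ 34. → (35, 34)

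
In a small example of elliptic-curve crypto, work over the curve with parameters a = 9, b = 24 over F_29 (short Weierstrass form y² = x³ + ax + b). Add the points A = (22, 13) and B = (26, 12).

(22, 13) + (26, 12). λ = (12 - 13)/(26 - 22) ≡ 28/4 mod 29. 4⁻¹ ≡ 22 (mod 29), so λ ≡ 7.
  x = λ² - 22 - 26 = 49 - 48 ≡ 1; y = λ·(22 - 1) - 13 ≡ 18. → (1, 18)

(1, 18)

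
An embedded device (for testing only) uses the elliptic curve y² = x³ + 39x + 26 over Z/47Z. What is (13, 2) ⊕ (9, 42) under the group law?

(31, 37)

(13, 2) + (9, 42). λ = (42 - 2)/(9 - 13) ≡ 40/43 mod 47. 43⁻¹ ≡ 35 (mod 47), so λ ≡ 37.
  x = λ² - 13 - 9 = 1369 - 22 ≡ 31; y = λ·(13 - 31) - 2 ≡ 37. → (31, 37)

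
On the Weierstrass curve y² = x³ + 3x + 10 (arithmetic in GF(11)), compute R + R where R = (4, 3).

(1, 6)

tangent at (4, 3): λ = (3·4² + 3)/(2·3) ≡ 7/6. 6⁻¹ ≡ 2 (mod 11), so λ ≡ 7·2 ≡ 3.
  x = λ² - 4 - 4 = 9 - 8 ≡ 1; y = λ·(4 - 1) - 3 ≡ 6. → (1, 6)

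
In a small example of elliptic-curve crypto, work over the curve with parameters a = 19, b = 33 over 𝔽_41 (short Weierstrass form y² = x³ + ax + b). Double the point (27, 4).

tangent at (27, 4): λ = (3·27² + 19)/(2·4) ≡ 33/8. 8⁻¹ ≡ 36 (mod 41), so λ ≡ 33·36 ≡ 40.
  x = λ² - 27 - 27 = 1600 - 54 ≡ 29; y = λ·(27 - 29) - 4 ≡ 39. → (29, 39)

(29, 39)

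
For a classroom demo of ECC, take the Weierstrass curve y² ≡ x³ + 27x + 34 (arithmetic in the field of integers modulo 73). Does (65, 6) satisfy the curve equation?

y² = 6² ≡ 36; x³ + 27x + 34 = 276414 ≡ 36 (mod 73). 36 = 36.

yes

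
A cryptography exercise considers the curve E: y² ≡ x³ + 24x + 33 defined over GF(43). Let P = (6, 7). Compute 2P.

tangent at (6, 7): λ = (3·6² + 24)/(2·7) ≡ 3/14. 14⁻¹ ≡ 40 (mod 43), so λ ≡ 3·40 ≡ 34.
  x = λ² - 6 - 6 = 1156 - 12 ≡ 26; y = λ·(6 - 26) - 7 ≡ 1. → (26, 1)

(26, 1)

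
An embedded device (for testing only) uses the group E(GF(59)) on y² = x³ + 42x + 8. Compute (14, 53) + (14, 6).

O

The two points share x = 14 and their y-coordinates satisfy 53 + 6 ≡ 0 (mod 59), so they are inverses. Their sum is the point at infinity.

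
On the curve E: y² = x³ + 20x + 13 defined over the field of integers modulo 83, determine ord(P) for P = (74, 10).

2P: tangent at (74, 10): λ = (3·74² + 20)/(2·10) ≡ 14/20. 20⁻¹ ≡ 54 (mod 83), so λ ≡ 14·54 ≡ 9.
  x = λ² - 74 - 74 = 81 - 148 ≡ 16; y = λ·(74 - 16) - 10 ≡ 14. → (16, 14)
3P: (16, 14) + (74, 10). λ = (10 - 14)/(74 - 16) ≡ 79/58 mod 83. 58⁻¹ ≡ 73 (mod 83) since 58·73 = 4234 ≡ 1, so λ ≡ 40.
  x = λ² - 16 - 74 = 1600 - 90 ≡ 16; y = λ·(16 - 16) - 14 ≡ 69. → (16, 69)
4P: (16, 69) + (74, 10). λ = (10 - 69)/(74 - 16) ≡ 24/58 mod 83. 58⁻¹ ≡ 73 (mod 83) since 58·73 = 4234 ≡ 1, so λ ≡ 9.
  x = λ² - 16 - 74 = 81 - 90 ≡ 74; y = λ·(16 - 74) - 69 ≡ 73. → (74, 73)
5P: (74, 73) + (74, 10): same x and y₁ ≡ -y₂, so the sum is the point at infinity.
5P = the point at infinity, so the order is 5.

5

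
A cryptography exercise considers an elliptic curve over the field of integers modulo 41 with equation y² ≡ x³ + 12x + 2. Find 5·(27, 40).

(15, 20)

Write Q = (27, 40).
Double-and-add on 5 = (101)₂. Start with Q = (27, 40) for the leading 1-bit.
double: tangent at (27, 40): λ = (3·27² + 12)/(2·40) ≡ 26/39. 39⁻¹ ≡ 20 (mod 41), so λ ≡ 26·20 ≡ 28.
  x = λ² - 27 - 27 = 784 - 54 ≡ 33; y = λ·(27 - 33) - 40 ≡ 38. → (33, 38)
double: tangent at (33, 38): λ = (3·33² + 12)/(2·38) ≡ 40/35. 35⁻¹ ≡ 34 (mod 41), so λ ≡ 40·34 ≡ 7.
  x = λ² - 33 - 33 = 49 - 66 ≡ 24; y = λ·(33 - 24) - 38 ≡ 25. → (24, 25)
add Q: (24, 25) + (27, 40). λ = (40 - 25)/(27 - 24) ≡ 15/3 mod 41. 3⁻¹ ≡ 14 (mod 41), so λ ≡ 5.
  x = λ² - 24 - 27 = 25 - 51 ≡ 15; y = λ·(24 - 15) - 25 ≡ 20. → (15, 20)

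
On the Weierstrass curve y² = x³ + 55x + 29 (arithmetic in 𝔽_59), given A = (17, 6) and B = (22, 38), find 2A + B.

First 2A:
Repeated addition: build up to 2A.
2A: tangent at (17, 6): λ = (3·17² + 55)/(2·6) ≡ 37/12. 12⁻¹ ≡ 5 (mod 59) since 12·5 = 60 ≡ 1, so λ ≡ 37·5 ≡ 8.
  x = λ² - 17 - 17 = 64 - 34 ≡ 30; y = λ·(17 - 30) - 6 ≡ 8. → (30, 8)
2A = (30, 8).
Finally 2A + B:
(30, 8) + (22, 38). λ = (38 - 8)/(22 - 30) ≡ 30/51 mod 59. 51⁻¹ ≡ 22 (mod 59) since 51·22 = 1122 ≡ 1, so λ ≡ 11.
  x = λ² - 30 - 22 = 121 - 52 ≡ 10; y = λ·(30 - 10) - 8 ≡ 35. → (10, 35)

(10, 35)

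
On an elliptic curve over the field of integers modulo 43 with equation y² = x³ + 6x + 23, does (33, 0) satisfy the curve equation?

y² = 0² ≡ 0; x³ + 6x + 23 = 36158 ≡ 38 (mod 43). 0 ≠ 38.

no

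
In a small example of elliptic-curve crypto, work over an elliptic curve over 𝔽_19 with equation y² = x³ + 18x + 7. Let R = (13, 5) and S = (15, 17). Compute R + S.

(13, 5) + (15, 17). λ = (17 - 5)/(15 - 13) ≡ 12/2 mod 19. 2⁻¹ ≡ 10 (mod 19), so λ ≡ 6.
  x = λ² - 13 - 15 = 36 - 28 ≡ 8; y = λ·(13 - 8) - 5 ≡ 6. → (8, 6)

(8, 6)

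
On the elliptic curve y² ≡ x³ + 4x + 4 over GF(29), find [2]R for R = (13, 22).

tangent at (13, 22): λ = (3·13² + 4)/(2·22) ≡ 18/15. 15⁻¹ ≡ 2 (mod 29), so λ ≡ 18·2 ≡ 7.
  x = λ² - 13 - 13 = 49 - 26 ≡ 23; y = λ·(13 - 23) - 22 ≡ 24. → (23, 24)

(23, 24)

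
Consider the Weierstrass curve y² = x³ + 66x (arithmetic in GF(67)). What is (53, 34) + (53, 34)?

(16, 44)

tangent at (53, 34): λ = (3·53² + 66)/(2·34) ≡ 51/1. 1⁻¹ ≡ 1 (mod 67), so λ ≡ 51·1 ≡ 51.
  x = λ² - 53 - 53 = 2601 - 106 ≡ 16; y = λ·(53 - 16) - 34 ≡ 44. → (16, 44)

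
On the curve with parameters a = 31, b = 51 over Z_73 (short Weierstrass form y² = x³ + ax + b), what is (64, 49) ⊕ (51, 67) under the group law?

(64, 49) + (51, 67). λ = (67 - 49)/(51 - 64) ≡ 18/60 mod 73. 60⁻¹ ≡ 28 (mod 73) since 60·28 = 1680 ≡ 1, so λ ≡ 66.
  x = λ² - 64 - 51 = 4356 - 115 ≡ 7; y = λ·(64 - 7) - 49 ≡ 63. → (7, 63)

(7, 63)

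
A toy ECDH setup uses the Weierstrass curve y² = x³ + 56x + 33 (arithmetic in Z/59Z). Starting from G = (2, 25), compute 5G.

Repeated addition: build up to 5G.
2G: tangent at (2, 25): λ = (3·2² + 56)/(2·25) ≡ 9/50. 50⁻¹ ≡ 13 (mod 59), so λ ≡ 9·13 ≡ 58.
  x = λ² - 2 - 2 = 3364 - 4 ≡ 56; y = λ·(2 - 56) - 25 ≡ 29. → (56, 29)
3G: (56, 29) + (2, 25). λ = (25 - 29)/(2 - 56) ≡ 55/5 mod 59. 5⁻¹ ≡ 12 (mod 59) since 5·12 = 60 ≡ 1, so λ ≡ 11.
  x = λ² - 56 - 2 = 121 - 58 ≡ 4; y = λ·(56 - 4) - 29 ≡ 12. → (4, 12)
4G: (4, 12) + (2, 25). λ = (25 - 12)/(2 - 4) ≡ 13/57 mod 59. 57⁻¹ ≡ 29 (mod 59), so λ ≡ 23.
  x = λ² - 4 - 2 = 529 - 6 ≡ 51; y = λ·(4 - 51) - 12 ≡ 28. → (51, 28)
5G: (51, 28) + (2, 25). λ = (25 - 28)/(2 - 51) ≡ 56/10 mod 59. 10⁻¹ ≡ 6 (mod 59) since 10·6 = 60 ≡ 1, so λ ≡ 41.
  x = λ² - 51 - 2 = 1681 - 53 ≡ 35; y = λ·(51 - 35) - 28 ≡ 38. → (35, 38)

(35, 38)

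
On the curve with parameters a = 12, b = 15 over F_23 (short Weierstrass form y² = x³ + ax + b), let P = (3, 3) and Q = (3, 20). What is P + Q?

O

The two points share x = 3 and their y-coordinates satisfy 3 + 20 ≡ 0 (mod 23), so they are inverses. Their sum is ∞.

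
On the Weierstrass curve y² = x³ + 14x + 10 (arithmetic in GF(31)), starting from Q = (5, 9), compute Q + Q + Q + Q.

(8, 13)

Repeated addition: build up to 4Q.
2Q: tangent at (5, 9): λ = (3·5² + 14)/(2·9) ≡ 27/18. 18⁻¹ ≡ 19 (mod 31) since 18·19 = 342 ≡ 1, so λ ≡ 27·19 ≡ 17.
  x = λ² - 5 - 5 = 289 - 10 ≡ 0; y = λ·(5 - 0) - 9 ≡ 14. → (0, 14)
3Q: (0, 14) + (5, 9). λ = (9 - 14)/(5 - 0) ≡ 26/5 mod 31. 5⁻¹ ≡ 25 (mod 31) since 5·25 = 125 ≡ 1, so λ ≡ 30.
  x = λ² - 0 - 5 = 900 - 5 ≡ 27; y = λ·(0 - 27) - 14 ≡ 13. → (27, 13)
4Q: (27, 13) + (5, 9). λ = (9 - 13)/(5 - 27) ≡ 27/9 mod 31. 9⁻¹ ≡ 7 (mod 31), so λ ≡ 3.
  x = λ² - 27 - 5 = 9 - 32 ≡ 8; y = λ·(27 - 8) - 13 ≡ 13. → (8, 13)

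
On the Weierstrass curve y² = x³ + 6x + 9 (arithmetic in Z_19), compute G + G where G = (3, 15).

tangent at (3, 15): λ = (3·3² + 6)/(2·15) ≡ 14/11. 11⁻¹ ≡ 7 (mod 19), so λ ≡ 14·7 ≡ 3.
  x = λ² - 3 - 3 = 9 - 6 ≡ 3; y = λ·(3 - 3) - 15 ≡ 4. → (3, 4)

(3, 4)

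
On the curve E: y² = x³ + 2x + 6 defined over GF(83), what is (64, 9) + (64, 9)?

(75, 15)

tangent at (64, 9): λ = (3·64² + 2)/(2·9) ≡ 6/18. 18⁻¹ ≡ 60 (mod 83), so λ ≡ 6·60 ≡ 28.
  x = λ² - 64 - 64 = 784 - 128 ≡ 75; y = λ·(64 - 75) - 9 ≡ 15. → (75, 15)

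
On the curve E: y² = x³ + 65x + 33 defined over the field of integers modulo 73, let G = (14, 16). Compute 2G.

(53, 71)

tangent at (14, 16): λ = (3·14² + 65)/(2·16) ≡ 69/32. 32⁻¹ ≡ 16 (mod 73), so λ ≡ 69·16 ≡ 9.
  x = λ² - 14 - 14 = 81 - 28 ≡ 53; y = λ·(14 - 53) - 16 ≡ 71. → (53, 71)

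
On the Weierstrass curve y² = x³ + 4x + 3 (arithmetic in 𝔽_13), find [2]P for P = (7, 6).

(11, 0)

tangent at (7, 6): λ = (3·7² + 4)/(2·6) ≡ 8/12. 12⁻¹ ≡ 12 (mod 13), so λ ≡ 8·12 ≡ 5.
  x = λ² - 7 - 7 = 25 - 14 ≡ 11; y = λ·(7 - 11) - 6 ≡ 0. → (11, 0)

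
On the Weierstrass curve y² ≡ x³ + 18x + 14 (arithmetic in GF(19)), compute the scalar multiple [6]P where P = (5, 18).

Double-and-add on 6 = (110)₂. Start with P = (5, 18) for the leading 1-bit.
double: tangent at (5, 18): λ = (3·5² + 18)/(2·18) ≡ 17/17. 17⁻¹ ≡ 9 (mod 19), so λ ≡ 17·9 ≡ 1.
  x = λ² - 5 - 5 = 1 - 10 ≡ 10; y = λ·(5 - 10) - 18 ≡ 15. → (10, 15)
add P: (10, 15) + (5, 18). λ = (18 - 15)/(5 - 10) ≡ 3/14 mod 19. 14⁻¹ ≡ 15 (mod 19), so λ ≡ 7.
  x = λ² - 10 - 5 = 49 - 15 ≡ 15; y = λ·(10 - 15) - 15 ≡ 7. → (15, 7)
double: tangent at (15, 7): λ = (3·15² + 18)/(2·7) ≡ 9/14. 14⁻¹ ≡ 15 (mod 19) since 14·15 = 210 ≡ 1, so λ ≡ 9·15 ≡ 2.
  x = λ² - 15 - 15 = 4 - 30 ≡ 12; y = λ·(15 - 12) - 7 ≡ 18. → (12, 18)

(12, 18)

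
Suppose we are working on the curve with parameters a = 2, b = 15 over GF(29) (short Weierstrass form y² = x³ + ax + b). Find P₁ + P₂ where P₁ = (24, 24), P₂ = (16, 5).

(24, 24) + (16, 5). λ = (5 - 24)/(16 - 24) ≡ 10/21 mod 29. 21⁻¹ ≡ 18 (mod 29) since 21·18 = 378 ≡ 1, so λ ≡ 6.
  x = λ² - 24 - 16 = 36 - 40 ≡ 25; y = λ·(24 - 25) - 24 ≡ 28. → (25, 28)

(25, 28)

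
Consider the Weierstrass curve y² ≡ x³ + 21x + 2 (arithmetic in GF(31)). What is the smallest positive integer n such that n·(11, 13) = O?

2P: tangent at (11, 13): λ = (3·11² + 21)/(2·13) ≡ 12/26. 26⁻¹ ≡ 6 (mod 31), so λ ≡ 12·6 ≡ 10.
  x = λ² - 11 - 11 = 100 - 22 ≡ 16; y = λ·(11 - 16) - 13 ≡ 30. → (16, 30)
3P: (16, 30) + (11, 13). λ = (13 - 30)/(11 - 16) ≡ 14/26 mod 31. 26⁻¹ ≡ 6 (mod 31) since 26·6 = 156 ≡ 1, so λ ≡ 22.
  x = λ² - 16 - 11 = 484 - 27 ≡ 23; y = λ·(16 - 23) - 30 ≡ 2. → (23, 2)
4P: (23, 2) + (11, 13). λ = (13 - 2)/(11 - 23) ≡ 11/19 mod 31. 19⁻¹ ≡ 18 (mod 31) since 19·18 = 342 ≡ 1, so λ ≡ 12.
  x = λ² - 23 - 11 = 144 - 34 ≡ 17; y = λ·(23 - 17) - 2 ≡ 8. → (17, 8)
5P: (17, 8) + (11, 13). λ = (13 - 8)/(11 - 17) ≡ 5/25 mod 31. 25⁻¹ ≡ 5 (mod 31) since 25·5 = 125 ≡ 1, so λ ≡ 25.
  x = λ² - 17 - 11 = 625 - 28 ≡ 8; y = λ·(17 - 8) - 8 ≡ 0. → (8, 0)
6P: (8, 0) + (11, 13). λ = (13 - 0)/(11 - 8) ≡ 13/3 mod 31. 3⁻¹ ≡ 21 (mod 31), so λ ≡ 25.
  x = λ² - 8 - 11 = 625 - 19 ≡ 17; y = λ·(8 - 17) - 0 ≡ 23. → (17, 23)
7P: (17, 23) + (11, 13). λ = (13 - 23)/(11 - 17) ≡ 21/25 mod 31. 25⁻¹ ≡ 5 (mod 31), so λ ≡ 12.
  x = λ² - 17 - 11 = 144 - 28 ≡ 23; y = λ·(17 - 23) - 23 ≡ 29. → (23, 29)
8P: (23, 29) + (11, 13). λ = (13 - 29)/(11 - 23) ≡ 15/19 mod 31. 19⁻¹ ≡ 18 (mod 31) since 19·18 = 342 ≡ 1, so λ ≡ 22.
  x = λ² - 23 - 11 = 484 - 34 ≡ 16; y = λ·(23 - 16) - 29 ≡ 1. → (16, 1)
9P: (16, 1) + (11, 13). λ = (13 - 1)/(11 - 16) ≡ 12/26 mod 31. 26⁻¹ ≡ 6 (mod 31), so λ ≡ 10.
  x = λ² - 16 - 11 = 100 - 27 ≡ 11; y = λ·(16 - 11) - 1 ≡ 18. → (11, 18)
10P: (11, 18) + (11, 13): same x and y₁ ≡ -y₂, so the sum is O.
10P = O, so the order is 10.

10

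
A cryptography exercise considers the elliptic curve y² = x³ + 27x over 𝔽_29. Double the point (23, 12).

(16, 2)

tangent at (23, 12): λ = (3·23² + 27)/(2·12) ≡ 19/24. 24⁻¹ ≡ 23 (mod 29), so λ ≡ 19·23 ≡ 2.
  x = λ² - 23 - 23 = 4 - 46 ≡ 16; y = λ·(23 - 16) - 12 ≡ 2. → (16, 2)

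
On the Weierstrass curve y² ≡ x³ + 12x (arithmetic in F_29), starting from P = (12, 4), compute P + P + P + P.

Double-and-add on 4 = (100)₂. Start with P = (12, 4) for the leading 1-bit.
double: tangent at (12, 4): λ = (3·12² + 12)/(2·4) ≡ 9/8. 8⁻¹ ≡ 11 (mod 29), so λ ≡ 9·11 ≡ 12.
  x = λ² - 12 - 12 = 144 - 24 ≡ 4; y = λ·(12 - 4) - 4 ≡ 5. → (4, 5)
double: tangent at (4, 5): λ = (3·4² + 12)/(2·5) ≡ 2/10. 10⁻¹ ≡ 3 (mod 29), so λ ≡ 2·3 ≡ 6.
  x = λ² - 4 - 4 = 36 - 8 ≡ 28; y = λ·(4 - 28) - 5 ≡ 25. → (28, 25)

(28, 25)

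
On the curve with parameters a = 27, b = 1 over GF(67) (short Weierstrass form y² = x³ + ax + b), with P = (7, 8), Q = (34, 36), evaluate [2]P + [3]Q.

First 2P:
Repeated addition: build up to 2P.
2P: tangent at (7, 8): λ = (3·7² + 27)/(2·8) ≡ 40/16. 16⁻¹ ≡ 21 (mod 67) since 16·21 = 336 ≡ 1, so λ ≡ 40·21 ≡ 36.
  x = λ² - 7 - 7 = 1296 - 14 ≡ 9; y = λ·(7 - 9) - 8 ≡ 54. → (9, 54)
2P = (9, 54).
Next 3Q:
Repeated addition: build up to 3Q.
2Q: tangent at (34, 36): λ = (3·34² + 27)/(2·36) ≡ 11/5. 5⁻¹ ≡ 27 (mod 67) since 5·27 = 135 ≡ 1, so λ ≡ 11·27 ≡ 29.
  x = λ² - 34 - 34 = 841 - 68 ≡ 36; y = λ·(34 - 36) - 36 ≡ 40. → (36, 40)
3Q: (36, 40) + (34, 36). λ = (36 - 40)/(34 - 36) ≡ 63/65 mod 67. 65⁻¹ ≡ 33 (mod 67) since 65·33 = 2145 ≡ 1, so λ ≡ 2.
  x = λ² - 36 - 34 = 4 - 70 ≡ 1; y = λ·(36 - 1) - 40 ≡ 30. → (1, 30)
3Q = (1, 30).
Finally 2P + 3Q:
(9, 54) + (1, 30). λ = (30 - 54)/(1 - 9) ≡ 43/59 mod 67. 59⁻¹ ≡ 25 (mod 67), so λ ≡ 3.
  x = λ² - 9 - 1 = 9 - 10 ≡ 66; y = λ·(9 - 66) - 54 ≡ 43. → (66, 43)

(66, 43)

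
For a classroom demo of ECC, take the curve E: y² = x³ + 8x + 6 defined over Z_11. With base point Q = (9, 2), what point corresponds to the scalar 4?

(1, 2)

Repeated addition: build up to 4Q.
2Q: tangent at (9, 2): λ = (3·9² + 8)/(2·2) ≡ 9/4. 4⁻¹ ≡ 3 (mod 11), so λ ≡ 9·3 ≡ 5.
  x = λ² - 9 - 9 = 25 - 18 ≡ 7; y = λ·(9 - 7) - 2 ≡ 8. → (7, 8)
3Q: (7, 8) + (9, 2). λ = (2 - 8)/(9 - 7) ≡ 5/2 mod 11. 2⁻¹ ≡ 6 (mod 11), so λ ≡ 8.
  x = λ² - 7 - 9 = 64 - 16 ≡ 4; y = λ·(7 - 4) - 8 ≡ 5. → (4, 5)
4Q: (4, 5) + (9, 2). λ = (2 - 5)/(9 - 4) ≡ 8/5 mod 11. 5⁻¹ ≡ 9 (mod 11) since 5·9 = 45 ≡ 1, so λ ≡ 6.
  x = λ² - 4 - 9 = 36 - 13 ≡ 1; y = λ·(4 - 1) - 5 ≡ 2. → (1, 2)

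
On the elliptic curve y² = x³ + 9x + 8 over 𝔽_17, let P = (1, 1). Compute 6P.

(0, 12)

Double-and-add on 6 = (110)₂. Start with P = (1, 1) for the leading 1-bit.
double: tangent at (1, 1): λ = (3·1² + 9)/(2·1) ≡ 12/2. 2⁻¹ ≡ 9 (mod 17) since 2·9 = 18 ≡ 1, so λ ≡ 12·9 ≡ 6.
  x = λ² - 1 - 1 = 36 - 2 ≡ 0; y = λ·(1 - 0) - 1 ≡ 5. → (0, 5)
add P: (0, 5) + (1, 1). λ = (1 - 5)/(1 - 0) ≡ 13/1 mod 17. 1⁻¹ ≡ 1 (mod 17), so λ ≡ 13.
  x = λ² - 0 - 1 = 169 - 1 ≡ 15; y = λ·(0 - 15) - 5 ≡ 4. → (15, 4)
double: tangent at (15, 4): λ = (3·15² + 9)/(2·4) ≡ 4/8. 8⁻¹ ≡ 15 (mod 17) since 8·15 = 120 ≡ 1, so λ ≡ 4·15 ≡ 9.
  x = λ² - 15 - 15 = 81 - 30 ≡ 0; y = λ·(15 - 0) - 4 ≡ 12. → (0, 12)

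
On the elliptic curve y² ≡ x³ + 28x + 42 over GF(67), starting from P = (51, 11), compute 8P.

(60, 46)

Repeated addition: build up to 8P.
2P: tangent at (51, 11): λ = (3·51² + 28)/(2·11) ≡ 59/22. 22⁻¹ ≡ 64 (mod 67), so λ ≡ 59·64 ≡ 24.
  x = λ² - 51 - 51 = 576 - 102 ≡ 5; y = λ·(51 - 5) - 11 ≡ 21. → (5, 21)
3P: (5, 21) + (51, 11). λ = (11 - 21)/(51 - 5) ≡ 57/46 mod 67. 46⁻¹ ≡ 51 (mod 67), so λ ≡ 26.
  x = λ² - 5 - 51 = 676 - 56 ≡ 17; y = λ·(5 - 17) - 21 ≡ 2. → (17, 2)
4P: (17, 2) + (51, 11). λ = (11 - 2)/(51 - 17) ≡ 9/34 mod 67. 34⁻¹ ≡ 2 (mod 67), so λ ≡ 18.
  x = λ² - 17 - 51 = 324 - 68 ≡ 55; y = λ·(17 - 55) - 2 ≡ 51. → (55, 51)
5P: (55, 51) + (51, 11). λ = (11 - 51)/(51 - 55) ≡ 27/63 mod 67. 63⁻¹ ≡ 50 (mod 67), so λ ≡ 10.
  x = λ² - 55 - 51 = 100 - 106 ≡ 61; y = λ·(55 - 61) - 51 ≡ 23. → (61, 23)
6P: (61, 23) + (51, 11). λ = (11 - 23)/(51 - 61) ≡ 55/57 mod 67. 57⁻¹ ≡ 20 (mod 67), so λ ≡ 28.
  x = λ² - 61 - 51 = 784 - 112 ≡ 2; y = λ·(61 - 2) - 23 ≡ 21. → (2, 21)
7P: (2, 21) + (51, 11). λ = (11 - 21)/(51 - 2) ≡ 57/49 mod 67. 49⁻¹ ≡ 26 (mod 67), so λ ≡ 8.
  x = λ² - 2 - 51 = 64 - 53 ≡ 11; y = λ·(2 - 11) - 21 ≡ 41. → (11, 41)
8P: (11, 41) + (51, 11). λ = (11 - 41)/(51 - 11) ≡ 37/40 mod 67. 40⁻¹ ≡ 62 (mod 67) since 40·62 = 2480 ≡ 1, so λ ≡ 16.
  x = λ² - 11 - 51 = 256 - 62 ≡ 60; y = λ·(11 - 60) - 41 ≡ 46. → (60, 46)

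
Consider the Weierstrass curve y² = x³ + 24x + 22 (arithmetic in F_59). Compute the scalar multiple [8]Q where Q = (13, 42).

(33, 42)

Double-and-add on 8 = (1000)₂. Start with Q = (13, 42) for the leading 1-bit.
double: tangent at (13, 42): λ = (3·13² + 24)/(2·42) ≡ 0/25. 25⁻¹ ≡ 26 (mod 59) since 25·26 = 650 ≡ 1, so λ ≡ 0·26 ≡ 0.
  x = λ² - 13 - 13 = 0 - 26 ≡ 33; y = λ·(13 - 33) - 42 ≡ 17. → (33, 17)
double: tangent at (33, 17): λ = (3·33² + 24)/(2·17) ≡ 46/34. 34⁻¹ ≡ 33 (mod 59) since 34·33 = 1122 ≡ 1, so λ ≡ 46·33 ≡ 43.
  x = λ² - 33 - 33 = 1849 - 66 ≡ 13; y = λ·(33 - 13) - 17 ≡ 17. → (13, 17)
double: tangent at (13, 17): λ = (3·13² + 24)/(2·17) ≡ 0/34. 34⁻¹ ≡ 33 (mod 59), so λ ≡ 0·33 ≡ 0.
  x = λ² - 13 - 13 = 0 - 26 ≡ 33; y = λ·(13 - 33) - 17 ≡ 42. → (33, 42)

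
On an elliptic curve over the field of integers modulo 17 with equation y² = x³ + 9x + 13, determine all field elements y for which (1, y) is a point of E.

x³ + 9x + 13 = 23 ≡ 6 (mod 17).
6 is a non-residue mod 17; no y exists.

none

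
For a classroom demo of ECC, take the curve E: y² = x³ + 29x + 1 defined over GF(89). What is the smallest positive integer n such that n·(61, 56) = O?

9

2P: tangent at (61, 56): λ = (3·61² + 29)/(2·56) ≡ 67/23. 23⁻¹ ≡ 31 (mod 89) since 23·31 = 713 ≡ 1, so λ ≡ 67·31 ≡ 30.
  x = λ² - 61 - 61 = 900 - 122 ≡ 66; y = λ·(61 - 66) - 56 ≡ 61. → (66, 61)
3P: (66, 61) + (61, 56). λ = (56 - 61)/(61 - 66) ≡ 84/84 mod 89. 84⁻¹ ≡ 71 (mod 89), so λ ≡ 1.
  x = λ² - 66 - 61 = 1 - 127 ≡ 52; y = λ·(66 - 52) - 61 ≡ 42. → (52, 42)
4P: (52, 42) + (61, 56). λ = (56 - 42)/(61 - 52) ≡ 14/9 mod 89. 9⁻¹ ≡ 10 (mod 89) since 9·10 = 90 ≡ 1, so λ ≡ 51.
  x = λ² - 52 - 61 = 2601 - 113 ≡ 85; y = λ·(52 - 85) - 42 ≡ 55. → (85, 55)
5P: (85, 55) + (61, 56). λ = (56 - 55)/(61 - 85) ≡ 1/65 mod 89. 65⁻¹ ≡ 63 (mod 89), so λ ≡ 63.
  x = λ² - 85 - 61 = 3969 - 146 ≡ 85; y = λ·(85 - 85) - 55 ≡ 34. → (85, 34)
6P: (85, 34) + (61, 56). λ = (56 - 34)/(61 - 85) ≡ 22/65 mod 89. 65⁻¹ ≡ 63 (mod 89), so λ ≡ 51.
  x = λ² - 85 - 61 = 2601 - 146 ≡ 52; y = λ·(85 - 52) - 34 ≡ 47. → (52, 47)
7P: (52, 47) + (61, 56). λ = (56 - 47)/(61 - 52) ≡ 9/9 mod 89. 9⁻¹ ≡ 10 (mod 89) since 9·10 = 90 ≡ 1, so λ ≡ 1.
  x = λ² - 52 - 61 = 1 - 113 ≡ 66; y = λ·(52 - 66) - 47 ≡ 28. → (66, 28)
8P: (66, 28) + (61, 56). λ = (56 - 28)/(61 - 66) ≡ 28/84 mod 89. 84⁻¹ ≡ 71 (mod 89), so λ ≡ 30.
  x = λ² - 66 - 61 = 900 - 127 ≡ 61; y = λ·(66 - 61) - 28 ≡ 33. → (61, 33)
9P: (61, 33) + (61, 56): same x and y₁ ≡ -y₂, so the sum is O.
9P = O, so the order is 9.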